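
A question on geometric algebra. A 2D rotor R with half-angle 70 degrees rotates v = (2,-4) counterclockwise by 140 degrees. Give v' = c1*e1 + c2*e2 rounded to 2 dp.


Rotor R = cos(70deg) - sin(70deg)*e12
Rotation angle theta = 2 * 70 = 140 degrees
v' = R*v*~R rotates v by theta.
cos(140deg) = -0.7660, sin(140deg) = 0.6428
v'_1 = 2*cos(140deg) - (-4)*sin(140deg)
= 2*(-0.7660) - (-4)*0.6428
= 1.04
v'_2 = 2*sin(140deg) + (-4)*cos(140deg)
= 2*0.6428 + (-4)*(-0.7660)
= 4.35
v' = 1.04*e1 + 4.35*e2


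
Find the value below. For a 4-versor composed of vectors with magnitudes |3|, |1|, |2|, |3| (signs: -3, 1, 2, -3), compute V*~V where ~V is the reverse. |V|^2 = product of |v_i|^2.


Each vector v_i has |v_i|^2 = s_i^2
Squared scales: (-3)^2 = 9, 1^2 = 1, 2^2 = 4, (-3)^2 = 9
|V|^2 = 9 * 1 * 4 * 9
= 324


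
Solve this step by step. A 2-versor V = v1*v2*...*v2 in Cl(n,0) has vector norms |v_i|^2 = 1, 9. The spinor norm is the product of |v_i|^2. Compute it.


Spinor norm N(V) = |v1|^2 * |v2|^2 * ... * |v2|^2
= 1 * 9
Running product: 1, 9
N(V) = 9


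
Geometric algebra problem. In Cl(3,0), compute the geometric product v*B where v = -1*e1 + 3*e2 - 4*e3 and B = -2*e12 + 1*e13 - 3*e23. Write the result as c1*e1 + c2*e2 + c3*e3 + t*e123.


vB has grade-1 (vector) and grade-3 (trivector) parts: vB = (v _| B) + (v ^ B).
Vector part <vB>_1:
  e1: -v2*b12 - v3*b13 = -(3)*(-2) - (-4)*(1) = 10
  e2: v1*b12 - v3*b23 = (-1)*(-2) - (-4)*(-3) = -10
  e3: v1*b13 + v2*b23 = (-1)*(1) + (3)*(-3) = -10
Trivector part <vB>_3:
  e123: v1*b23 - v2*b13 + v3*b12 = (-1)*(-3) - (3)*(1) + (-4)*(-2) = 8
vB = 10*e1 - 10*e2 - 10*e3 + 8*e123


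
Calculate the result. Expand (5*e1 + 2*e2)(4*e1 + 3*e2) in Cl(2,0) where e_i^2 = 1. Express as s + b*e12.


Expand: (5*e1 + 2*e2)(4*e1 + 3*e2)
= 5*4*e1e1 + 5*3*e1e2 + 2*4*e2e1 + 2*3*e2e2
Using e1^2 = e2^2 = 1, e2e1 = -e1e2:
Scalar part s = 5*4 + 2*3 = 20 + 6 = 26
Bivector part b = 5*3 - 2*4 = 15 - 8 = 7
uv = 26 + 7*e12


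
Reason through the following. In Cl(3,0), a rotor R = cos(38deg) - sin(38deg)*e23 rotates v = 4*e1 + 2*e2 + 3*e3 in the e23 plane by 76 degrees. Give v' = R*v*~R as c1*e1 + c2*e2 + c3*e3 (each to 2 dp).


Rotor R = cos(38deg) - sin(38deg)*e23
Rotation angle theta = 2 * 38 = 76 degrees in the e23 plane (e2 -> e3).
The component perpendicular to the plane (e1) is invariant: v'_1 = v1 = 4.00
cos(76deg) = 0.2419, sin(76deg) = 0.9703
v'_2 = v2*cos(theta) - v3*sin(theta) = 2*0.2419 - 3*0.9703 = -2.43
v'_3 = v2*sin(theta) + v3*cos(theta) = 2*0.9703 + 3*0.2419 = 2.67
v' = 4.00*e1 - 2.43*e2 + 2.67*e3


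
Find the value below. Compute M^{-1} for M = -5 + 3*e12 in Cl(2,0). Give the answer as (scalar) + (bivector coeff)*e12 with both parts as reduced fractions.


M = -5 + 3*e12, where e12^2 = -1.
Since M commutes with its reverse ~M = a - b*e12, M * ~M = a^2 - b^2*e12^2 = a^2 + b^2.
So M^{-1} = ~M / (a^2 + b^2) = (a - b*e12)/(a^2 + b^2).
a^2 + b^2 = 25 + 9 = 34
Scalar part = -5/34 = -5/34
Bivector coeff = -3/34 = -3/34
M^{-1} = -5/34 - 3/34*e12


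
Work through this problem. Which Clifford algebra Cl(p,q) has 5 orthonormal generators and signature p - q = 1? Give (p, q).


We need p + q = 5 and p - q = 1.
Adding: 2p = 5 + 1 = 6, so p = 3.
Then q = 5 - 3 = 2.
(p, q) = (3, 2)


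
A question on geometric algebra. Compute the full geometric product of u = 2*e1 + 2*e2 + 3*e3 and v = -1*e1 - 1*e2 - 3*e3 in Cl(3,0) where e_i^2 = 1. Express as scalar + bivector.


In Cl(3,0): e_i^2 = 1, e_ie_j = -e_je_i for i != j.
Scalar part = u . v = 2*(-1) + 2*(-1) + 3*(-3)
= -2 + (-2) + (-9) = -13
e12 coeff = 2*(-1) - 2*(-1) = -2 - (-2) = 0
e13 coeff = 2*(-3) - 3*(-1) = -6 - (-3) = -3
e23 coeff = 2*(-3) - 3*(-1) = -6 - (-3) = -3
uv = -13 + 0*e12 - 3*e13 - 3*e23


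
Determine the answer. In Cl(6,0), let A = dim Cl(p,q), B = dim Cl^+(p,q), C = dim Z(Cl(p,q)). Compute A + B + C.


n = 6 + 0 = 6
Total dim = 2^6 = 64
Even subalgebra dim = 2^5 = 32
n is even, so center dim = 1
Sum = 64 + 32 + 1 = 97


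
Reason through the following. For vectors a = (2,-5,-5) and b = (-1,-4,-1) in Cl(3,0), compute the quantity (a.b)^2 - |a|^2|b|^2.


a . b = 2*(-1) + (-5)*(-4) + (-5)*(-1)
= -2 + 20 + 5 = 23
|a|^2 = 2^2 + (-5)^2 + (-5)^2 = 54
|b|^2 = (-1)^2 + (-4)^2 + (-1)^2 = 18
(a.b)^2 = 23^2 = 529
|a|^2 * |b|^2 = 54 * 18 = 972
Result = 529 - 972 = -443


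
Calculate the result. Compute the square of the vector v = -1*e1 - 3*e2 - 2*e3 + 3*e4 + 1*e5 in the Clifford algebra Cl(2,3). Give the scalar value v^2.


v^2 = sum of c_i^2 * e_i^2
Positive signature terms (e_i^2 = +1): (-1)^2 + (-3)^2 = 10
Negative signature terms (e_j^2 = -1): (-2)^2 + 3^2 + 1^2 = 14
v^2 = 10 - 14 = -4


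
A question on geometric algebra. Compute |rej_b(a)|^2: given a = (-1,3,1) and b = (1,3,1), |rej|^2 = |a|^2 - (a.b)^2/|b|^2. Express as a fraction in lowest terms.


|a|^2 = (-1)^2 + 3^2 + 1^2 = 11
|b|^2 = 1^2 + 3^2 + 1^2 = 11
a . b = (-1)*1 + 3*3 + 1*1 = 9
(a.b)^2 = 9^2 = 81
|rej|^2 = 11 - 81/11
= (121 - 81)/11
= 40/11
In lowest terms: 40/11


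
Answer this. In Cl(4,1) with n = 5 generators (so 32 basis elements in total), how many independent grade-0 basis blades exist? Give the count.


Number of grade-k basis blades in Cl(p,q) with n = p + q is C(n, k).
n = 4 + 1 = 5
C(5, 0) = 5! / (0! * 5!)
= 120 / (1 * 120)
= 1


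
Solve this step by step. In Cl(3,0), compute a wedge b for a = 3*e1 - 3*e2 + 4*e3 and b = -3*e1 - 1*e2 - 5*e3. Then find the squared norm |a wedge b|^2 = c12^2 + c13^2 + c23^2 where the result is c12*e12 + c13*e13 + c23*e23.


a wedge b = (a1*b2 - a2*b1)*e12 + (a1*b3 - a3*b1)*e13 + (a2*b3 - a3*b2)*e23
e12 coeff: 3*(-1) - (-3)*(-3) = -3 - 9 = -12
e13 coeff: 3*(-5) - 4*(-3) = -15 - (-12) = -3
e23 coeff: (-3)*(-5) - 4*(-1) = 15 - (-4) = 19
|a wedge b|^2 = (-12)^2 + (-3)^2 + 19^2
= 144 + 9 + 361
= 514


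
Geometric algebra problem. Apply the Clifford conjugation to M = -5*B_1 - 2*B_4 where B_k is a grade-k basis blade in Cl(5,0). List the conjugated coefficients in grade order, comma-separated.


Clifford conjugate sign for grade k: (-1)^(k(k+1)/2)
Grade 1: (-1)^(1*2/2) = (-1)^1 = -1, coeff -5 -> 5
Grade 4: (-1)^(4*5/2) = (-1)^10 = 1, coeff -2 -> -2
Conjugated coefficients: 5, -2


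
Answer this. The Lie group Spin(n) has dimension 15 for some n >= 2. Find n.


dim Spin(n) = dim so(n) = n(n-1)/2.
Solve n(n-1)/2 = 15, i.e. n^2 - n - 30 = 0.
Discriminant = 1 + 8*15 = 121
n = (1 + sqrt(121))/2 = (1 + 11)/2 = 6


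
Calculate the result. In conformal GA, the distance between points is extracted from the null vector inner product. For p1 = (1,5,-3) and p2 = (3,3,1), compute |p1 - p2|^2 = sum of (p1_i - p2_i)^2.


p1 - p2 = (-2, 2, -4)
|p1 - p2|^2 = (-2)^2 + 2^2 + (-4)^2
= 4 + 4 + 16
= 24


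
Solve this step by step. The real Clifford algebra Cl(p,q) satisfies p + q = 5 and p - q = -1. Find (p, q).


We need p + q = 5 and p - q = -1.
Adding: 2p = 5 + (-1) = 4, so p = 2.
Then q = 5 - 2 = 3.
(p, q) = (2, 3)


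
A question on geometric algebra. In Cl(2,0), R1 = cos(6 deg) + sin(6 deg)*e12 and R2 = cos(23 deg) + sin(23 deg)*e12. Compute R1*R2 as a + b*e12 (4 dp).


Same-plane rotors commute and their half-angles add:
R1*R2 = cos(a1 + a2) + sin(a1 + a2)*e12.
a1 + a2 = 6 + 23 = 29 deg
cos(29 deg) = 0.8746
sin(29 deg) = 0.4848
R1*R2 = 0.8746 + 0.4848*e12


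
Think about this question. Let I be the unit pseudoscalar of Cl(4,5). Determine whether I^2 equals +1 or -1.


The pseudoscalar I = e1...e_n (product of all n generators) of Cl(p,q) satisfies I^2 = (-1)^(q + n(n-1)/2).
p = 4, q = 5, n = p + q = 9
n(n-1)/2 = 9 * 8 / 2 = 36
Exponent = q + n(n-1)/2 = 5 + 36 = 41
I^2 = (-1)^41 = -1


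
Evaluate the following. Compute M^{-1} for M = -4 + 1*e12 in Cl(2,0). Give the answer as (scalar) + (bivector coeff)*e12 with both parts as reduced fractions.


M = -4 + 1*e12, where e12^2 = -1.
Since M commutes with its reverse ~M = a - b*e12, M * ~M = a^2 - b^2*e12^2 = a^2 + b^2.
So M^{-1} = ~M / (a^2 + b^2) = (a - b*e12)/(a^2 + b^2).
a^2 + b^2 = 16 + 1 = 17
Scalar part = -4/17 = -4/17
Bivector coeff = -1/17 = -1/17
M^{-1} = -4/17 - 1/17*e12


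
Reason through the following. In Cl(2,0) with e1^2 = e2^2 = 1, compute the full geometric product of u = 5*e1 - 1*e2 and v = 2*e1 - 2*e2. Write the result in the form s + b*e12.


Expand: (5*e1 - 1*e2)(2*e1 - 2*e2)
= 5*2*e1e1 + 5*(-2)*e1e2 + (-1)*2*e2e1 + (-1)*(-2)*e2e2
Using e1^2 = e2^2 = 1, e2e1 = -e1e2:
Scalar part s = 5*2 + (-1)*(-2) = 10 + 2 = 12
Bivector part b = 5*(-2) - (-1)*2 = -10 - (-2) = -8
uv = 12 - 8*e12


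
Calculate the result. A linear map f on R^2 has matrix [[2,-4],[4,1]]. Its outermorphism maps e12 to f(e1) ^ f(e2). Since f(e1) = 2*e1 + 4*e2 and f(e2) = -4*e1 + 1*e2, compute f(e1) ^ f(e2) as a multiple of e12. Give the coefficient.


The outermorphism of a linear map f sends e1^e2 to f(e1)^f(e2).
f(e1) = 2*e1 + 4*e2
f(e2) = -4*e1 + 1*e2
f(e1) ^ f(e2) = (2*e1 + 4*e2) ^ (-4*e1 + 1*e2)
= 2*1*e12 + 4*(-4)*e21
= (2 - (-16))*e12
= 18*e12
Coefficient = 18


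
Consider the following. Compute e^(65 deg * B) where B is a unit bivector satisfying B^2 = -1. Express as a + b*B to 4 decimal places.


For a unit bivector B with B^2 = -1, the exponential series gives
e^(theta*B) = cos(theta) + sin(theta)*B (the GA analogue of Euler's formula).
theta = 65 degrees = 1.134464 rad
cos(65 deg) = 0.4226
sin(65 deg) = 0.9063
exp(theta*B) = 0.4226 + 0.9063*B


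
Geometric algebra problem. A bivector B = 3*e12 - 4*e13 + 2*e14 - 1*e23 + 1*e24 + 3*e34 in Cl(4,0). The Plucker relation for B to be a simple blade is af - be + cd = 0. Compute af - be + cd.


Plucker relation: af - be + cd
a*f = 3*3 = 9
b*e = (-4)*1 = -4
c*d = 2*(-1) = -2
af - be + cd = 9 - (-4) + (-2)
= 11


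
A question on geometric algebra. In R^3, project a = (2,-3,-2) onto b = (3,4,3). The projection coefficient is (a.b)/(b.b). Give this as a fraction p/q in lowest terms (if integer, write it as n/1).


Projection coefficient = (a . b) / (b . b)
a . b = 2*3 + (-3)*4 + (-2)*3
= 6 + (-12) + (-6) = -12
b . b = 3^2 + 4^2 + 3^2
= 9 + 16 + 9 = 34
Coefficient = -12/34
In lowest terms: -6/17


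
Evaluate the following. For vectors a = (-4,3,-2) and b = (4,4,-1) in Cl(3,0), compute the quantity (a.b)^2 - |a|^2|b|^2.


a . b = (-4)*4 + 3*4 + (-2)*(-1)
= -16 + 12 + 2 = -2
|a|^2 = (-4)^2 + 3^2 + (-2)^2 = 29
|b|^2 = 4^2 + 4^2 + (-1)^2 = 33
(a.b)^2 = (-2)^2 = 4
|a|^2 * |b|^2 = 29 * 33 = 957
Result = 4 - 957 = -953


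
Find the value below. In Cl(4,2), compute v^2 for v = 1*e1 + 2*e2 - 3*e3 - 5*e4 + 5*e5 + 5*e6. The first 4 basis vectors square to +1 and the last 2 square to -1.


v^2 = sum of c_i^2 * e_i^2
Positive signature terms (e_i^2 = +1): 1^2 + 2^2 + (-3)^2 + (-5)^2 = 39
Negative signature terms (e_j^2 = -1): 5^2 + 5^2 = 50
v^2 = 39 - 50 = -11


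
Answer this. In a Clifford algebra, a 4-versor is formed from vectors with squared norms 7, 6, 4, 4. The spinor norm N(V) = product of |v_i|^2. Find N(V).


Spinor norm N(V) = |v1|^2 * |v2|^2 * ... * |v4|^2
= 7 * 6 * 4 * 4
Running product: 7, 42, 168, 672
N(V) = 672


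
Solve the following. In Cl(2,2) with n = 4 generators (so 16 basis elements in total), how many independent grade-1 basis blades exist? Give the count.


Number of grade-k basis blades in Cl(p,q) with n = p + q is C(n, k).
n = 2 + 2 = 4
C(4, 1) = 4! / (1! * 3!)
= 24 / (1 * 6)
= 4


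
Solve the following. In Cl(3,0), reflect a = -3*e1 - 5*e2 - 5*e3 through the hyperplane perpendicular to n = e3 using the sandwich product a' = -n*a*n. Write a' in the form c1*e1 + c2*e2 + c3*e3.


Reflection formula: a' = -n*a*n, with n = e3 (unit vector, n^2 = 1).
For reflection through hyperplane perp to e3:
The component along e3 flips sign, others stay.
a = (-3, -5, -5)
a' = (-3, -5, 5)
a' = -3*e1 - 5*e2 + 5*e3


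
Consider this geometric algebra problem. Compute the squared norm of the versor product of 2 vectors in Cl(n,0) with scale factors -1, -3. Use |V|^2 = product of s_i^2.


Each vector v_i has |v_i|^2 = s_i^2
Squared scales: (-1)^2 = 1, (-3)^2 = 9
|V|^2 = 1 * 9
= 9


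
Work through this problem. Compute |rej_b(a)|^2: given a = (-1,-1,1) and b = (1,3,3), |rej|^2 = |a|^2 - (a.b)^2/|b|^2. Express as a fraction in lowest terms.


|a|^2 = (-1)^2 + (-1)^2 + 1^2 = 3
|b|^2 = 1^2 + 3^2 + 3^2 = 19
a . b = (-1)*1 + (-1)*3 + 1*3 = -1
(a.b)^2 = (-1)^2 = 1
|rej|^2 = 3 - 1/19
= (57 - 1)/19
= 56/19
In lowest terms: 56/19


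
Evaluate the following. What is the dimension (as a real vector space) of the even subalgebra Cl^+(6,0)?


Even subalgebra dimension = 2^(n-1)
n = 6 + 0 = 6
2^(6 - 1) = 2^5 = 32
Verification: sum of C(6,k) for even k = 1 + 15 + 15 + 1 = 32
Result = 32


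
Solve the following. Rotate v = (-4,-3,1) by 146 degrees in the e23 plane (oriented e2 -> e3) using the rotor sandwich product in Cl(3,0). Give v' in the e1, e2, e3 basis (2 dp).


Rotor R = cos(73deg) - sin(73deg)*e23
Rotation angle theta = 2 * 73 = 146 degrees in the e23 plane (e2 -> e3).
The component perpendicular to the plane (e1) is invariant: v'_1 = v1 = -4.00
cos(146deg) = -0.8290, sin(146deg) = 0.5592
v'_2 = v2*cos(theta) - v3*sin(theta) = -3*(-0.8290) - 1*0.5592 = 1.93
v'_3 = v2*sin(theta) + v3*cos(theta) = -3*0.5592 + 1*(-0.8290) = -2.51
v' = -4.00*e1 + 1.93*e2 - 2.51*e3


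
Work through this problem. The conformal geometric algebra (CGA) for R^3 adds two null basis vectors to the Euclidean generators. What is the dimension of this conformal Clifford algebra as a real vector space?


The conformal model of R^3 uses Cl(4,1): the 3 Euclidean generators plus two extra orthogonal generators e+ (e+^2 = +1) and e- (e-^2 = -1), from which the null vectors e0, einf are built.
Number of generators m = 3 + 2 = 5.
dim Cl(p,q) = 2^m = 2^5 = 32


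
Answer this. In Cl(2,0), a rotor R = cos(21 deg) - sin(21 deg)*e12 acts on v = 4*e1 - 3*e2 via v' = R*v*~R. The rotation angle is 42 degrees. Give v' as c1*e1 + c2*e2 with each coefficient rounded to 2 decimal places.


Rotor R = cos(21deg) - sin(21deg)*e12
Rotation angle theta = 2 * 21 = 42 degrees
v' = R*v*~R rotates v by theta.
cos(42deg) = 0.7431, sin(42deg) = 0.6691
v'_1 = 4*cos(42deg) - (-3)*sin(42deg)
= 4*0.7431 - (-3)*0.6691
= 4.98
v'_2 = 4*sin(42deg) + (-3)*cos(42deg)
= 4*0.6691 + (-3)*0.7431
= 0.45
v' = 4.98*e1 + 0.45*e2


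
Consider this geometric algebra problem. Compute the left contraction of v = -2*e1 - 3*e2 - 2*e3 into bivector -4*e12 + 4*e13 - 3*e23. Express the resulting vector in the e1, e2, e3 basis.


Left contraction v _| B = <vB>_1 (grade-1 part of the geometric product vB).
Using e1_|e12 = e2, e2_|e12 = -e1, e1_|e13 = e3, e3_|e13 = -e1, e2_|e23 = e3, e3_|e23 = -e2:
e1 coeff: -v2*b12 - v3*b13 = -(-3)*(-4) - (-2)*(4) = -4
e2 coeff: v1*b12 - v3*b23 = (-2)*(-4) - (-2)*(-3) = 2
e3 coeff: v1*b13 + v2*b23 = (-2)*(4) + (-3)*(-3) = 1
v _| B = -4*e1 + 2*e2 + 1*e3


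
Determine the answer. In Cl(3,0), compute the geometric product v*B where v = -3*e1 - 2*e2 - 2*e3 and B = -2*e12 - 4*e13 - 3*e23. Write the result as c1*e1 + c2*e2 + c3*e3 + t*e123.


vB has grade-1 (vector) and grade-3 (trivector) parts: vB = (v _| B) + (v ^ B).
Vector part <vB>_1:
  e1: -v2*b12 - v3*b13 = -(-2)*(-2) - (-2)*(-4) = -12
  e2: v1*b12 - v3*b23 = (-3)*(-2) - (-2)*(-3) = 0
  e3: v1*b13 + v2*b23 = (-3)*(-4) + (-2)*(-3) = 18
Trivector part <vB>_3:
  e123: v1*b23 - v2*b13 + v3*b12 = (-3)*(-3) - (-2)*(-4) + (-2)*(-2) = 5
vB = -12*e1 + 0*e2 + 18*e3 + 5*e123


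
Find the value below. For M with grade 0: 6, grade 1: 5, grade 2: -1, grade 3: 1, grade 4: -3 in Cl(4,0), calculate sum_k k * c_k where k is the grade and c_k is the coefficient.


Grade-weighted sum = sum of grade_k * coefficient_k
0*6 = 0
1*5 = 5
2*(-1) = -2
3*1 = 3
4*(-3) = -12
Total = 0 + 5 + (-2) + 3 + (-12) = -6


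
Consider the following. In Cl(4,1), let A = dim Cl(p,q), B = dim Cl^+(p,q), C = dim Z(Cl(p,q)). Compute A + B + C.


n = 4 + 1 = 5
Total dim = 2^5 = 32
Even subalgebra dim = 2^4 = 16
n is odd, so center dim = 2
Sum = 32 + 16 + 2 = 50


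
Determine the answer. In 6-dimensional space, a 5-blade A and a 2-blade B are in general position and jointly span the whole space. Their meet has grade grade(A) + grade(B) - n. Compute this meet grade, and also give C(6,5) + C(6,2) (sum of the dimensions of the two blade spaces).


Meet grade = grade(A) + grade(B) - n
= 5 + 2 - 6 = 1
C(6,5) = 6
C(6,2) = 15
dim_A + dim_B = 6 + 15 = 21


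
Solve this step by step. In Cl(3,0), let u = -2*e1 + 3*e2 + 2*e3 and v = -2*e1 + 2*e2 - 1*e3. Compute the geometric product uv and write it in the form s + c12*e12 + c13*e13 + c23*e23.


In Cl(3,0): e_i^2 = 1, e_ie_j = -e_je_i for i != j.
Scalar part = u . v = (-2)*(-2) + 3*2 + 2*(-1)
= 4 + 6 + (-2) = 8
e12 coeff = (-2)*2 - 3*(-2) = -4 - (-6) = 2
e13 coeff = (-2)*(-1) - 2*(-2) = 2 - (-4) = 6
e23 coeff = 3*(-1) - 2*2 = -3 - 4 = -7
uv = 8 + 2*e12 + 6*e13 - 7*e23


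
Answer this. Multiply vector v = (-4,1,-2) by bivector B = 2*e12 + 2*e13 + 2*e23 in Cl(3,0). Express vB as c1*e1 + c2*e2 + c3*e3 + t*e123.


vB has grade-1 (vector) and grade-3 (trivector) parts: vB = (v _| B) + (v ^ B).
Vector part <vB>_1:
  e1: -v2*b12 - v3*b13 = -(1)*(2) - (-2)*(2) = 2
  e2: v1*b12 - v3*b23 = (-4)*(2) - (-2)*(2) = -4
  e3: v1*b13 + v2*b23 = (-4)*(2) + (1)*(2) = -6
Trivector part <vB>_3:
  e123: v1*b23 - v2*b13 + v3*b12 = (-4)*(2) - (1)*(2) + (-2)*(2) = -14
vB = 2*e1 - 4*e2 - 6*e3 - 14*e123


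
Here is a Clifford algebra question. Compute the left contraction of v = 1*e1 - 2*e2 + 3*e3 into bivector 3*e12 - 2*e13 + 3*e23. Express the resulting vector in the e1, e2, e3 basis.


Left contraction v _| B = <vB>_1 (grade-1 part of the geometric product vB).
Using e1_|e12 = e2, e2_|e12 = -e1, e1_|e13 = e3, e3_|e13 = -e1, e2_|e23 = e3, e3_|e23 = -e2:
e1 coeff: -v2*b12 - v3*b13 = -(-2)*(3) - (3)*(-2) = 12
e2 coeff: v1*b12 - v3*b23 = (1)*(3) - (3)*(3) = -6
e3 coeff: v1*b13 + v2*b23 = (1)*(-2) + (-2)*(3) = -8
v _| B = 12*e1 - 6*e2 - 8*e3


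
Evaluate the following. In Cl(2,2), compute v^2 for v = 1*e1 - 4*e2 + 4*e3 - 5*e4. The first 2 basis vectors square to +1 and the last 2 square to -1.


v^2 = sum of c_i^2 * e_i^2
Positive signature terms (e_i^2 = +1): 1^2 + (-4)^2 = 17
Negative signature terms (e_j^2 = -1): 4^2 + (-5)^2 = 41
v^2 = 17 - 41 = -24


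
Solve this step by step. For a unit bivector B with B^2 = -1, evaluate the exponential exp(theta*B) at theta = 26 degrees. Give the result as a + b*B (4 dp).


For a unit bivector B with B^2 = -1, the exponential series gives
e^(theta*B) = cos(theta) + sin(theta)*B (the GA analogue of Euler's formula).
theta = 26 degrees = 0.453786 rad
cos(26 deg) = 0.8988
sin(26 deg) = 0.4384
exp(theta*B) = 0.8988 + 0.4384*B


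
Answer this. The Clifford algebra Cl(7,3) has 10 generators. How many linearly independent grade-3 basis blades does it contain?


Number of grade-k basis blades in Cl(p,q) with n = p + q is C(n, k).
n = 7 + 3 = 10
C(10, 3) = 10! / (3! * 7!)
= 3628800 / (6 * 5040)
= 120


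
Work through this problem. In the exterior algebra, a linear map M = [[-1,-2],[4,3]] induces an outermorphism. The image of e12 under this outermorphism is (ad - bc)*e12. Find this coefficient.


The outermorphism of a linear map f sends e1^e2 to f(e1)^f(e2).
f(e1) = -1*e1 + 4*e2
f(e2) = -2*e1 + 3*e2
f(e1) ^ f(e2) = (-1*e1 + 4*e2) ^ (-2*e1 + 3*e2)
= (-1)*3*e12 + 4*(-2)*e21
= (-3 - (-8))*e12
= 5*e12
Coefficient = 5


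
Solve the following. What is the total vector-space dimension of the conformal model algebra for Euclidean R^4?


The conformal model of R^4 uses Cl(5,1): the 4 Euclidean generators plus two extra orthogonal generators e+ (e+^2 = +1) and e- (e-^2 = -1), from which the null vectors e0, einf are built.
Number of generators m = 4 + 2 = 6.
dim Cl(p,q) = 2^m = 2^6 = 64


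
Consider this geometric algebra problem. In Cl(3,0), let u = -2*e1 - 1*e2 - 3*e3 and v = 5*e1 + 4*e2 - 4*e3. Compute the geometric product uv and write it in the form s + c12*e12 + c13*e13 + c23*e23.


In Cl(3,0): e_i^2 = 1, e_ie_j = -e_je_i for i != j.
Scalar part = u . v = (-2)*5 + (-1)*4 + (-3)*(-4)
= -10 + (-4) + 12 = -2
e12 coeff = (-2)*4 - (-1)*5 = -8 - (-5) = -3
e13 coeff = (-2)*(-4) - (-3)*5 = 8 - (-15) = 23
e23 coeff = (-1)*(-4) - (-3)*4 = 4 - (-12) = 16
uv = -2 - 3*e12 + 23*e13 + 16*e23


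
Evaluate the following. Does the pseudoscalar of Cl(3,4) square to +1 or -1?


The pseudoscalar I = e1...e_n (product of all n generators) of Cl(p,q) satisfies I^2 = (-1)^(q + n(n-1)/2).
p = 3, q = 4, n = p + q = 7
n(n-1)/2 = 7 * 6 / 2 = 21
Exponent = q + n(n-1)/2 = 4 + 21 = 25
I^2 = (-1)^25 = -1


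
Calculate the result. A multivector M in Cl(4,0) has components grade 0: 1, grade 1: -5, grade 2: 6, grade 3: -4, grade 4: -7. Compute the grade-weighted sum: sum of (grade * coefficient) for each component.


Grade-weighted sum = sum of grade_k * coefficient_k
0*1 = 0
1*(-5) = -5
2*6 = 12
3*(-4) = -12
4*(-7) = -28
Total = 0 + (-5) + 12 + (-12) + (-28) = -33


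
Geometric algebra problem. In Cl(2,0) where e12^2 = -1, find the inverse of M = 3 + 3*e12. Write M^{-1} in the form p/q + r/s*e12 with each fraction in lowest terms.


M = 3 + 3*e12, where e12^2 = -1.
Since M commutes with its reverse ~M = a - b*e12, M * ~M = a^2 - b^2*e12^2 = a^2 + b^2.
So M^{-1} = ~M / (a^2 + b^2) = (a - b*e12)/(a^2 + b^2).
a^2 + b^2 = 9 + 9 = 18
Scalar part = 3/18 = 1/6
Bivector coeff = -3/18 = -1/6
M^{-1} = 1/6 - 1/6*e12


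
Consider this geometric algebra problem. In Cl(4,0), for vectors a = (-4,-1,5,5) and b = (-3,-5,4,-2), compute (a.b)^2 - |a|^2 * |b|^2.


a . b = (-4)*(-3) + (-1)*(-5) + 5*4 + 5*(-2)
= 12 + 5 + 20 + (-10) = 27
|a|^2 = (-4)^2 + (-1)^2 + 5^2 + 5^2 = 67
|b|^2 = (-3)^2 + (-5)^2 + 4^2 + (-2)^2 = 54
(a.b)^2 = 27^2 = 729
|a|^2 * |b|^2 = 67 * 54 = 3618
Result = 729 - 3618 = -2889


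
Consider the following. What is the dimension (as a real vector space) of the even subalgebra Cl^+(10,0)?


Even subalgebra dimension = 2^(n-1)
n = 10 + 0 = 10
2^(10 - 1) = 2^9 = 512
Verification: sum of C(10,k) for even k = 1 + 45 + 210 + 210 + 45 + 1 = 512
Result = 512


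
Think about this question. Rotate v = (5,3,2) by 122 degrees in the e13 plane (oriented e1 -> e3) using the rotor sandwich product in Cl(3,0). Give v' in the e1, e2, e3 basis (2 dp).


Rotor R = cos(61deg) - sin(61deg)*e13
Rotation angle theta = 2 * 61 = 122 degrees in the e13 plane (e1 -> e3).
The component perpendicular to the plane (e2) is invariant: v'_2 = v2 = 3.00
cos(122deg) = -0.5299, sin(122deg) = 0.8480
v'_1 = v1*cos(theta) - v3*sin(theta) = 5*(-0.5299) - 2*0.8480 = -4.35
v'_3 = v1*sin(theta) + v3*cos(theta) = 5*0.8480 + 2*(-0.5299) = 3.18
v' = -4.35*e1 + 3.00*e2 + 3.18*e3


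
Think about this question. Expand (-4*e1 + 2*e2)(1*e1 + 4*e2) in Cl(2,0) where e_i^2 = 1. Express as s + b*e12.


Expand: (-4*e1 + 2*e2)(1*e1 + 4*e2)
= (-4)*1*e1e1 + (-4)*4*e1e2 + 2*1*e2e1 + 2*4*e2e2
Using e1^2 = e2^2 = 1, e2e1 = -e1e2:
Scalar part s = (-4)*1 + 2*4 = -4 + 8 = 4
Bivector part b = (-4)*4 - 2*1 = -16 - 2 = -18
uv = 4 - 18*e12


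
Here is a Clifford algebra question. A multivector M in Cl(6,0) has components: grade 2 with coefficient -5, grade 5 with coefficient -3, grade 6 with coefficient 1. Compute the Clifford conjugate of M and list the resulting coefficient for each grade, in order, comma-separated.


Clifford conjugate sign for grade k: (-1)^(k(k+1)/2)
Grade 2: (-1)^(2*3/2) = (-1)^3 = -1, coeff -5 -> 5
Grade 5: (-1)^(5*6/2) = (-1)^15 = -1, coeff -3 -> 3
Grade 6: (-1)^(6*7/2) = (-1)^21 = -1, coeff 1 -> -1
Conjugated coefficients: 5, 3, -1


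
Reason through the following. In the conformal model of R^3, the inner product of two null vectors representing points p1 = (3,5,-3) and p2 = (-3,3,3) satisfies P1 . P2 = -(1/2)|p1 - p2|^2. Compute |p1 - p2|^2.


p1 - p2 = (6, 2, -6)
|p1 - p2|^2 = 6^2 + 2^2 + (-6)^2
= 36 + 4 + 36
= 76


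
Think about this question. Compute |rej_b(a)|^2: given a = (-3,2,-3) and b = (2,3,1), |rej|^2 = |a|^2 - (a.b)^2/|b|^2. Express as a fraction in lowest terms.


|a|^2 = (-3)^2 + 2^2 + (-3)^2 = 22
|b|^2 = 2^2 + 3^2 + 1^2 = 14
a . b = (-3)*2 + 2*3 + (-3)*1 = -3
(a.b)^2 = (-3)^2 = 9
|rej|^2 = 22 - 9/14
= (308 - 9)/14
= 299/14
In lowest terms: 299/14


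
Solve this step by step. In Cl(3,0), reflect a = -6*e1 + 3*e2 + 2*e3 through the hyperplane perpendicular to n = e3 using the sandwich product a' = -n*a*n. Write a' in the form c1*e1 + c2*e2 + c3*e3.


Reflection formula: a' = -n*a*n, with n = e3 (unit vector, n^2 = 1).
For reflection through hyperplane perp to e3:
The component along e3 flips sign, others stay.
a = (-6, 3, 2)
a' = (-6, 3, -2)
a' = -6*e1 + 3*e2 - 2*e3


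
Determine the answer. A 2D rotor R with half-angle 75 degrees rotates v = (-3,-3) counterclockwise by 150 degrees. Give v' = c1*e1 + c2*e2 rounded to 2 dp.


Rotor R = cos(75deg) - sin(75deg)*e12
Rotation angle theta = 2 * 75 = 150 degrees
v' = R*v*~R rotates v by theta.
cos(150deg) = -0.8660, sin(150deg) = 0.5000
v'_1 = -3*cos(150deg) - (-3)*sin(150deg)
= -3*(-0.8660) - (-3)*0.5000
= 4.10
v'_2 = -3*sin(150deg) + (-3)*cos(150deg)
= -3*0.5000 + (-3)*(-0.8660)
= 1.10
v' = 4.10*e1 + 1.10*e2


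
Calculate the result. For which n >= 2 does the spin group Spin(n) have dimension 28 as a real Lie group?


dim Spin(n) = dim so(n) = n(n-1)/2.
Solve n(n-1)/2 = 28, i.e. n^2 - n - 56 = 0.
Discriminant = 1 + 8*28 = 225
n = (1 + sqrt(225))/2 = (1 + 15)/2 = 8


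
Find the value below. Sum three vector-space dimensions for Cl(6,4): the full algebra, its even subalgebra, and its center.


n = 6 + 4 = 10
Total dim = 2^10 = 1024
Even subalgebra dim = 2^9 = 512
n is even, so center dim = 1
Sum = 1024 + 512 + 1 = 1537


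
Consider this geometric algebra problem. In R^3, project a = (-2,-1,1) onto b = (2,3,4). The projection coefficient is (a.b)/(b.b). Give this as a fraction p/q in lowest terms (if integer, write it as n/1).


Projection coefficient = (a . b) / (b . b)
a . b = (-2)*2 + (-1)*3 + 1*4
= -4 + (-3) + 4 = -3
b . b = 2^2 + 3^2 + 4^2
= 4 + 9 + 16 = 29
Coefficient = -3/29
In lowest terms: -3/29


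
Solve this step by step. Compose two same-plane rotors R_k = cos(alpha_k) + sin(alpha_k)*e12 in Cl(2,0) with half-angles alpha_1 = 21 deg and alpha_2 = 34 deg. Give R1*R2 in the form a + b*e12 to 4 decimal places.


Same-plane rotors commute and their half-angles add:
R1*R2 = cos(a1 + a2) + sin(a1 + a2)*e12.
a1 + a2 = 21 + 34 = 55 deg
cos(55 deg) = 0.5736
sin(55 deg) = 0.8192
R1*R2 = 0.5736 + 0.8192*e12


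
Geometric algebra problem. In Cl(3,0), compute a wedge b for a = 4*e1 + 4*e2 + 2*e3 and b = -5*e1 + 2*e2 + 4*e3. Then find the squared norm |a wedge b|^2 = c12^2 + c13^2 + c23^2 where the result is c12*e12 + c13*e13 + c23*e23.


a wedge b = (a1*b2 - a2*b1)*e12 + (a1*b3 - a3*b1)*e13 + (a2*b3 - a3*b2)*e23
e12 coeff: 4*2 - 4*(-5) = 8 - (-20) = 28
e13 coeff: 4*4 - 2*(-5) = 16 - (-10) = 26
e23 coeff: 4*4 - 2*2 = 16 - 4 = 12
|a wedge b|^2 = 28^2 + 26^2 + 12^2
= 784 + 676 + 144
= 1604


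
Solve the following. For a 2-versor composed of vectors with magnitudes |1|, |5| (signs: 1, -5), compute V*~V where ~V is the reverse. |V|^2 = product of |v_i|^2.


Each vector v_i has |v_i|^2 = s_i^2
Squared scales: 1^2 = 1, (-5)^2 = 25
|V|^2 = 1 * 25
= 25


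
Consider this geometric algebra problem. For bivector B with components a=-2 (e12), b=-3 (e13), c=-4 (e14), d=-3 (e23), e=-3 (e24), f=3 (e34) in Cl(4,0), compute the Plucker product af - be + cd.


Plucker relation: af - be + cd
a*f = (-2)*3 = -6
b*e = (-3)*(-3) = 9
c*d = (-4)*(-3) = 12
af - be + cd = -6 - 9 + 12
= -3


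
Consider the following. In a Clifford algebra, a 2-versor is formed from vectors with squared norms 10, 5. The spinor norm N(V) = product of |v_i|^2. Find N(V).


Spinor norm N(V) = |v1|^2 * |v2|^2 * ... * |v2|^2
= 10 * 5
Running product: 10, 50
N(V) = 50


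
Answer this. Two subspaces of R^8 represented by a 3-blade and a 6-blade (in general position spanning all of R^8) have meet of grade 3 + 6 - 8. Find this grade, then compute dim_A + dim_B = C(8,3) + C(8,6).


Meet grade = grade(A) + grade(B) - n
= 3 + 6 - 8 = 1
C(8,3) = 56
C(8,6) = 28
dim_A + dim_B = 56 + 28 = 84


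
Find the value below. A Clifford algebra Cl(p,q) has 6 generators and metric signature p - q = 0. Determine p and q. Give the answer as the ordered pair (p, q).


We need p + q = 6 and p - q = 0.
Adding: 2p = 6 + 0 = 6, so p = 3.
Then q = 6 - 3 = 3.
(p, q) = (3, 3)


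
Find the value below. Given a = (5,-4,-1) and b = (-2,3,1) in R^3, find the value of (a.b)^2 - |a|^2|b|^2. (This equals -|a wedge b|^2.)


a . b = 5*(-2) + (-4)*3 + (-1)*1
= -10 + (-12) + (-1) = -23
|a|^2 = 5^2 + (-4)^2 + (-1)^2 = 42
|b|^2 = (-2)^2 + 3^2 + 1^2 = 14
(a.b)^2 = (-23)^2 = 529
|a|^2 * |b|^2 = 42 * 14 = 588
Result = 529 - 588 = -59


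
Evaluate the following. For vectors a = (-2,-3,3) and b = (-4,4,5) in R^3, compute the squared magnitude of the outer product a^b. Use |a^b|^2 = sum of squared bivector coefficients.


a wedge b = (a1*b2 - a2*b1)*e12 + (a1*b3 - a3*b1)*e13 + (a2*b3 - a3*b2)*e23
e12 coeff: (-2)*4 - (-3)*(-4) = -8 - 12 = -20
e13 coeff: (-2)*5 - 3*(-4) = -10 - (-12) = 2
e23 coeff: (-3)*5 - 3*4 = -15 - 12 = -27
|a wedge b|^2 = (-20)^2 + 2^2 + (-27)^2
= 400 + 4 + 729
= 1133


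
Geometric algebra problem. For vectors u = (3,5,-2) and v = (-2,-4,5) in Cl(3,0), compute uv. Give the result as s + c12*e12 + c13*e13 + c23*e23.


In Cl(3,0): e_i^2 = 1, e_ie_j = -e_je_i for i != j.
Scalar part = u . v = 3*(-2) + 5*(-4) + (-2)*5
= -6 + (-20) + (-10) = -36
e12 coeff = 3*(-4) - 5*(-2) = -12 - (-10) = -2
e13 coeff = 3*5 - (-2)*(-2) = 15 - 4 = 11
e23 coeff = 5*5 - (-2)*(-4) = 25 - 8 = 17
uv = -36 - 2*e12 + 11*e13 + 17*e23


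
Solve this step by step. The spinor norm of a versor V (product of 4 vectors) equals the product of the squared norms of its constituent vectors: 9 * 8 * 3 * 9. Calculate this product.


Spinor norm N(V) = |v1|^2 * |v2|^2 * ... * |v4|^2
= 9 * 8 * 3 * 9
Running product: 9, 72, 216, 1944
N(V) = 1944


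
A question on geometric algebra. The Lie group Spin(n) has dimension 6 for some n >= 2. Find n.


dim Spin(n) = dim so(n) = n(n-1)/2.
Solve n(n-1)/2 = 6, i.e. n^2 - n - 12 = 0.
Discriminant = 1 + 8*6 = 49
n = (1 + sqrt(49))/2 = (1 + 7)/2 = 4


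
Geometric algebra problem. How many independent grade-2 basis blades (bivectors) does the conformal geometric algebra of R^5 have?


The conformal model of R^5 uses Cl(6,1) with m = 5 + 2 = 7 generators.
Number of grade-2 blades = C(m, 2) = C(7, 2)
= 7*6/2 = 21


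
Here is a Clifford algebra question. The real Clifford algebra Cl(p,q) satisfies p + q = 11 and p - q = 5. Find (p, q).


We need p + q = 11 and p - q = 5.
Adding: 2p = 11 + 5 = 16, so p = 8.
Then q = 11 - 8 = 3.
(p, q) = (8, 3)


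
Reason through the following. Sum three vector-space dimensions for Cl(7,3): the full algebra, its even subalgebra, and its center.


n = 7 + 3 = 10
Total dim = 2^10 = 1024
Even subalgebra dim = 2^9 = 512
n is even, so center dim = 1
Sum = 1024 + 512 + 1 = 1537


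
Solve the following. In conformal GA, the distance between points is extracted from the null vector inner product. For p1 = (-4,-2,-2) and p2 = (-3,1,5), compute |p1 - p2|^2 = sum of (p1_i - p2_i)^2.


p1 - p2 = (-1, -3, -7)
|p1 - p2|^2 = (-1)^2 + (-3)^2 + (-7)^2
= 1 + 9 + 49
= 59


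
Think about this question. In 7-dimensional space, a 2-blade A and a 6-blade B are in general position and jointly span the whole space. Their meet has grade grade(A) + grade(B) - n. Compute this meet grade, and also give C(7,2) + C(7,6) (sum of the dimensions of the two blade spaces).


Meet grade = grade(A) + grade(B) - n
= 2 + 6 - 7 = 1
C(7,2) = 21
C(7,6) = 7
dim_A + dim_B = 21 + 7 = 28


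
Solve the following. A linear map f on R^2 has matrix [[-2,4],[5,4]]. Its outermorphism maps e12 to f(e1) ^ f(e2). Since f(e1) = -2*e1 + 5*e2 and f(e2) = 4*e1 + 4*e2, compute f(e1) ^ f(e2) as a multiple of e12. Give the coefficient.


The outermorphism of a linear map f sends e1^e2 to f(e1)^f(e2).
f(e1) = -2*e1 + 5*e2
f(e2) = 4*e1 + 4*e2
f(e1) ^ f(e2) = (-2*e1 + 5*e2) ^ (4*e1 + 4*e2)
= (-2)*4*e12 + 5*4*e21
= (-8 - 20)*e12
= -28*e12
Coefficient = -28


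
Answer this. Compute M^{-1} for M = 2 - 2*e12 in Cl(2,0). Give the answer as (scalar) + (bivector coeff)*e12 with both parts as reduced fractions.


M = 2 - 2*e12, where e12^2 = -1.
Since M commutes with its reverse ~M = a - b*e12, M * ~M = a^2 - b^2*e12^2 = a^2 + b^2.
So M^{-1} = ~M / (a^2 + b^2) = (a - b*e12)/(a^2 + b^2).
a^2 + b^2 = 4 + 4 = 8
Scalar part = 2/8 = 1/4
Bivector coeff = 2/8 = 1/4
M^{-1} = 1/4 + 1/4*e12


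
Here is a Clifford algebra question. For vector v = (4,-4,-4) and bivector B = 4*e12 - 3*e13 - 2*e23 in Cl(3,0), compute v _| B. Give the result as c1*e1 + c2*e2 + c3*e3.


Left contraction v _| B = <vB>_1 (grade-1 part of the geometric product vB).
Using e1_|e12 = e2, e2_|e12 = -e1, e1_|e13 = e3, e3_|e13 = -e1, e2_|e23 = e3, e3_|e23 = -e2:
e1 coeff: -v2*b12 - v3*b13 = -(-4)*(4) - (-4)*(-3) = 4
e2 coeff: v1*b12 - v3*b23 = (4)*(4) - (-4)*(-2) = 8
e3 coeff: v1*b13 + v2*b23 = (4)*(-3) + (-4)*(-2) = -4
v _| B = 4*e1 + 8*e2 - 4*e3


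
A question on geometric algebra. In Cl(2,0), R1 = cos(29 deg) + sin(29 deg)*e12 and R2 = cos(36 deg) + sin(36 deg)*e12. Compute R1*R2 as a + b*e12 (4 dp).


Same-plane rotors commute and their half-angles add:
R1*R2 = cos(a1 + a2) + sin(a1 + a2)*e12.
a1 + a2 = 29 + 36 = 65 deg
cos(65 deg) = 0.4226
sin(65 deg) = 0.9063
R1*R2 = 0.4226 + 0.9063*e12


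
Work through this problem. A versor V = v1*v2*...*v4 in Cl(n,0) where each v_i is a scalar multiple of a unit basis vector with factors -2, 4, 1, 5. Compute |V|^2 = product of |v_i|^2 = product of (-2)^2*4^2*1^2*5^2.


Each vector v_i has |v_i|^2 = s_i^2
Squared scales: (-2)^2 = 4, 4^2 = 16, 1^2 = 1, 5^2 = 25
|V|^2 = 4 * 16 * 1 * 25
= 1600


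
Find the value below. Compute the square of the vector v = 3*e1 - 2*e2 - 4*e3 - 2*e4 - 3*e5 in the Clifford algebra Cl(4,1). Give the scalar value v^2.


v^2 = sum of c_i^2 * e_i^2
Positive signature terms (e_i^2 = +1): 3^2 + (-2)^2 + (-4)^2 + (-2)^2 = 33
Negative signature terms (e_j^2 = -1): (-3)^2 = 9
v^2 = 33 - 9 = 24


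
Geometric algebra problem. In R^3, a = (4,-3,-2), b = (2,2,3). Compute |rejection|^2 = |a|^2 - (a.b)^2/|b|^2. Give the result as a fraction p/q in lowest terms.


|a|^2 = 4^2 + (-3)^2 + (-2)^2 = 29
|b|^2 = 2^2 + 2^2 + 3^2 = 17
a . b = 4*2 + (-3)*2 + (-2)*3 = -4
(a.b)^2 = (-4)^2 = 16
|rej|^2 = 29 - 16/17
= (493 - 16)/17
= 477/17
In lowest terms: 477/17


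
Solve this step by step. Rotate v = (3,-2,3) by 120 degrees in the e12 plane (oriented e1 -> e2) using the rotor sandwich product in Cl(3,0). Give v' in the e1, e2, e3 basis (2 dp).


Rotor R = cos(60deg) - sin(60deg)*e12
Rotation angle theta = 2 * 60 = 120 degrees in the e12 plane (e1 -> e2).
The component perpendicular to the plane (e3) is invariant: v'_3 = v3 = 3.00
cos(120deg) = -0.5000, sin(120deg) = 0.8660
v'_1 = v1*cos(theta) - v2*sin(theta) = 3*(-0.5000) - (-2)*0.8660 = 0.23
v'_2 = v1*sin(theta) + v2*cos(theta) = 3*0.8660 + (-2)*(-0.5000) = 3.60
v' = 0.23*e1 + 3.60*e2 + 3.00*e3


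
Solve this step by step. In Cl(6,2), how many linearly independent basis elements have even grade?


Even subalgebra dimension = 2^(n-1)
n = 6 + 2 = 8
2^(8 - 1) = 2^7 = 128
Verification: sum of C(8,k) for even k = 1 + 28 + 70 + 28 + 1 = 128
Result = 128


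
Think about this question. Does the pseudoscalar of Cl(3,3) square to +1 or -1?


The pseudoscalar I = e1...e_n (product of all n generators) of Cl(p,q) satisfies I^2 = (-1)^(q + n(n-1)/2).
p = 3, q = 3, n = p + q = 6
n(n-1)/2 = 6 * 5 / 2 = 15
Exponent = q + n(n-1)/2 = 3 + 15 = 18
I^2 = (-1)^18 = +1


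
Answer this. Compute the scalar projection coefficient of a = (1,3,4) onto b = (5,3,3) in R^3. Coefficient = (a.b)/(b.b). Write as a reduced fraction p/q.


Projection coefficient = (a . b) / (b . b)
a . b = 1*5 + 3*3 + 4*3
= 5 + 9 + 12 = 26
b . b = 5^2 + 3^2 + 3^2
= 25 + 9 + 9 = 43
Coefficient = 26/43
In lowest terms: 26/43


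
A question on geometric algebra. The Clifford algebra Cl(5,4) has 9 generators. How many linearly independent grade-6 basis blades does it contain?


Number of grade-k basis blades in Cl(p,q) with n = p + q is C(n, k).
n = 5 + 4 = 9
C(9, 6) = 9! / (6! * 3!)
= 362880 / (720 * 6)
= 84


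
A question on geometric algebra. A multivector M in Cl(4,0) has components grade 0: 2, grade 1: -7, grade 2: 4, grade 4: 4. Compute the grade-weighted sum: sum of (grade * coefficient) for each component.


Grade-weighted sum = sum of grade_k * coefficient_k
0*2 = 0
1*(-7) = -7
2*4 = 8
4*4 = 16
Total = 0 + (-7) + 8 + 16 = 17


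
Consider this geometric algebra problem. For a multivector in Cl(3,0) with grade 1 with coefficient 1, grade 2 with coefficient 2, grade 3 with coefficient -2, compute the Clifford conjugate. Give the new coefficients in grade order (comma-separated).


Clifford conjugate sign for grade k: (-1)^(k(k+1)/2)
Grade 1: (-1)^(1*2/2) = (-1)^1 = -1, coeff 1 -> -1
Grade 2: (-1)^(2*3/2) = (-1)^3 = -1, coeff 2 -> -2
Grade 3: (-1)^(3*4/2) = (-1)^6 = 1, coeff -2 -> -2
Conjugated coefficients: -1, -2, -2


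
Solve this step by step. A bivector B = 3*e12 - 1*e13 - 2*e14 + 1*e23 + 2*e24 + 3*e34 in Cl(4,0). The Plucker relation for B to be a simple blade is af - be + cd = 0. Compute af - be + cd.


Plucker relation: af - be + cd
a*f = 3*3 = 9
b*e = (-1)*2 = -2
c*d = (-2)*1 = -2
af - be + cd = 9 - (-2) + (-2)
= 9


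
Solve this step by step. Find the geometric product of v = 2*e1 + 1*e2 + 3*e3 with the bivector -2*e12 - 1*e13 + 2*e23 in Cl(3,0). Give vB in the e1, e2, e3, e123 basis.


vB has grade-1 (vector) and grade-3 (trivector) parts: vB = (v _| B) + (v ^ B).
Vector part <vB>_1:
  e1: -v2*b12 - v3*b13 = -(1)*(-2) - (3)*(-1) = 5
  e2: v1*b12 - v3*b23 = (2)*(-2) - (3)*(2) = -10
  e3: v1*b13 + v2*b23 = (2)*(-1) + (1)*(2) = 0
Trivector part <vB>_3:
  e123: v1*b23 - v2*b13 + v3*b12 = (2)*(2) - (1)*(-1) + (3)*(-2) = -1
vB = 5*e1 - 10*e2 + 0*e3 - 1*e123


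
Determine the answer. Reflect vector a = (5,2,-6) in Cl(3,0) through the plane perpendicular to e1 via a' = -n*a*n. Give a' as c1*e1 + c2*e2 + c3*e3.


Reflection formula: a' = -n*a*n, with n = e1 (unit vector, n^2 = 1).
For reflection through hyperplane perp to e1:
The component along e1 flips sign, others stay.
a = (5, 2, -6)
a' = (-5, 2, -6)
a' = -5*e1 + 2*e2 - 6*e3


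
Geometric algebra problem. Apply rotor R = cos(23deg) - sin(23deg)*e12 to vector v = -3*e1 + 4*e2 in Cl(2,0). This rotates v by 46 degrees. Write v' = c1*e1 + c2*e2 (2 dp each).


Rotor R = cos(23deg) - sin(23deg)*e12
Rotation angle theta = 2 * 23 = 46 degrees
v' = R*v*~R rotates v by theta.
cos(46deg) = 0.6947, sin(46deg) = 0.7193
v'_1 = -3*cos(46deg) - 4*sin(46deg)
= -3*0.6947 - 4*0.7193
= -4.96
v'_2 = -3*sin(46deg) + 4*cos(46deg)
= -3*0.7193 + 4*0.6947
= 0.62
v' = -4.96*e1 + 0.62*e2


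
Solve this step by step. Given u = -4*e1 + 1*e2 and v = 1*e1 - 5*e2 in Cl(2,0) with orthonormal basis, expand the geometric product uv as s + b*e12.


Expand: (-4*e1 + 1*e2)(1*e1 - 5*e2)
= (-4)*1*e1e1 + (-4)*(-5)*e1e2 + 1*1*e2e1 + 1*(-5)*e2e2
Using e1^2 = e2^2 = 1, e2e1 = -e1e2:
Scalar part s = (-4)*1 + 1*(-5) = -4 + (-5) = -9
Bivector part b = (-4)*(-5) - 1*1 = 20 - 1 = 19
uv = -9 + 19*e12


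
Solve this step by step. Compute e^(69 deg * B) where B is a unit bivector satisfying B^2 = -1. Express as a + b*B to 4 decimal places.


For a unit bivector B with B^2 = -1, the exponential series gives
e^(theta*B) = cos(theta) + sin(theta)*B (the GA analogue of Euler's formula).
theta = 69 degrees = 1.204277 rad
cos(69 deg) = 0.3584
sin(69 deg) = 0.9336
exp(theta*B) = 0.3584 + 0.9336*B


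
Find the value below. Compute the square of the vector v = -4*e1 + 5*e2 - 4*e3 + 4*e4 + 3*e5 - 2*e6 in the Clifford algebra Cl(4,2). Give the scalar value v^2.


v^2 = sum of c_i^2 * e_i^2
Positive signature terms (e_i^2 = +1): (-4)^2 + 5^2 + (-4)^2 + 4^2 = 73
Negative signature terms (e_j^2 = -1): 3^2 + (-2)^2 = 13
v^2 = 73 - 13 = 60
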